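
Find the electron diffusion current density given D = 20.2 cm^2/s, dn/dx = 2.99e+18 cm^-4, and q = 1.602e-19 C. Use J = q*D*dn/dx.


Step 1: J = q * D * (dn/dx)
Step 2: J = 1.602e-19 * 20.2 * 2.99e+18
Step 3: J = 9.68e+00 A/cm^2

9.68e+00


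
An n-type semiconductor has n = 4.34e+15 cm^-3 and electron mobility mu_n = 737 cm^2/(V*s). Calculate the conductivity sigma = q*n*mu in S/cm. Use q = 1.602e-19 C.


Step 1: sigma = q * n * mu
Step 2: sigma = 1.602e-19 * 4.34e+15 * 737
Step 3: sigma = 5.124e-01 S/cm

5.124e-01


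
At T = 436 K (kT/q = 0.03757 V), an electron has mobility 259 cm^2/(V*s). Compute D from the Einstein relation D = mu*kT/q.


Step 1: D = mu * (kT/q)
Step 2: D = 259 * 0.03757
Step 3: D = 9.73 cm^2/s

9.73


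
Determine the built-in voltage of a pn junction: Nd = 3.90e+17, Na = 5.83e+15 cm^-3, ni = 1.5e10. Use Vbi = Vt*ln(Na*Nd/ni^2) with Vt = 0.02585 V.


Step 1: Compute Na*Nd/ni^2 = 5.83e+15 * 3.90e+17 / (1.5e10)^2 = 1.0105e+13
Step 2: ln(1.0105e+13) = 29.9441
Step 3: Vbi = 0.02585 * 29.9441 = 0.774 V

0.774


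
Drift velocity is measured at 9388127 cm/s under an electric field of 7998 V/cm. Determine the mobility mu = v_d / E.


Step 1: mu = v_d / E
Step 2: mu = 9388127 / 7998
Step 3: mu = 1173.81 cm^2/(V*s)

1173.81


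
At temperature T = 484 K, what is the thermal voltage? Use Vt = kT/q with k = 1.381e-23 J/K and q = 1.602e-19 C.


Step 1: kT = 1.381e-23 * 484 = 6.68404e-21 J
Step 2: Vt = kT/q = 6.68404e-21 / 1.602e-19
Step 3: Vt = 0.04172 V

0.04172


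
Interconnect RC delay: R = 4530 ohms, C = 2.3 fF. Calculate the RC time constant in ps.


Step 1: tau = R * C
Step 2: tau = 4530 * 2.3 fF = 4530 * 2.3e-15 F
Step 3: tau = 1.0419e-11 s = 10.419 ps

10.419


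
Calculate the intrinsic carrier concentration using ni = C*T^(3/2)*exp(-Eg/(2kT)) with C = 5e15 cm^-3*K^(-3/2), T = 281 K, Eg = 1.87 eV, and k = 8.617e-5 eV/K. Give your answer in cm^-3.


Step 1: Compute kT = 8.617e-5 * 281 = 0.02421377 eV
Step 2: Exponent = -Eg/(2kT) = -1.87/(2*0.02421377) = -38.61439
Step 3: T^(3/2) = 281^1.5 = 4710.42
Step 4: ni = 5e15 * 4710.42 * exp(-38.61439) = 4.00e+02 cm^-3

4.00e+02


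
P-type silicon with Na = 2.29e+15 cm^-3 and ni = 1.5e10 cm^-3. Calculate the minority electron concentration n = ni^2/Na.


Step 1: Majority hole concentration p ≈ Na = 2.29e+15 cm^-3
Step 2: n = ni^2 / Na = (1.5e10)^2 / 2.29e+15
Step 3: n = 9.83e+04 cm^-3

9.83e+04


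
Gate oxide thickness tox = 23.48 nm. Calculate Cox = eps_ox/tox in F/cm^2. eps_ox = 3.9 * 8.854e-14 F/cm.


Step 1: eps_ox = 3.9 * 8.854e-14 = 3.45306e-13 F/cm
Step 2: tox in cm = 23.48 nm * 1e-7 = 2.3480e-06 cm
Step 3: Cox = 3.45306e-13 / 2.3480e-06 = 1.47e-07 F/cm^2

1.47e-07


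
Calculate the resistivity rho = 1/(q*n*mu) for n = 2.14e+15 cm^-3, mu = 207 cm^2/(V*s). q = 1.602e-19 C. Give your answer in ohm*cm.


Step 1: sigma = q * n * mu = 1.602e-19 * 2.14e+15 * 207 = 7.09654e-02 S/cm
Step 2: rho = 1 / sigma = 1 / 7.09654e-02 = 14.09 ohm*cm

14.09


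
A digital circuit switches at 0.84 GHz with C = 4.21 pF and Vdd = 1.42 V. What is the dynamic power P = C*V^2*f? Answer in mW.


Step 1: V^2 = 1.42^2 = 2.0164 V^2
Step 2: P = C*V^2*f = 4.21e-12 F * 2.0164 * 0.84e9 Hz
Step 3: P = 7.13079696e-03 W
Step 4: P = 7.131 mW

7.131


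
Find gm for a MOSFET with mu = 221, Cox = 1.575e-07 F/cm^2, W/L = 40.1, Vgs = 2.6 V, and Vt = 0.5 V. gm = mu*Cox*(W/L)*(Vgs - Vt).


Step 1: Vov = Vgs - Vt = 2.6 - 0.5 = 2.1 V
Step 2: gm = mu * Cox * (W/L) * Vov
Step 3: gm = 221 * 1.575e-07 * 40.1 * 2.1 = 2.93e-03 S

2.93e-03


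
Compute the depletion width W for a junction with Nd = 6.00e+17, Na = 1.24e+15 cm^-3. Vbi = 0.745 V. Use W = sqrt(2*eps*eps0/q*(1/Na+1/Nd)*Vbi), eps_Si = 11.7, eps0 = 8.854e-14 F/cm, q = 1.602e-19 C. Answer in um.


Step 1: 1/Na + 1/Nd = 1/1.24e+15 + 1/6.00e+17 = 8.08118e-16
Step 2: 2*eps*eps0/q = 2*11.7*8.854e-14/1.602e-19 = 1.293281e+07
Step 3: W^2 = 1.293281e+07 * 8.08118e-16 * 0.745 = 7.78617e-09
Step 4: W = sqrt(7.78617e-09) = 8.824e-05 cm = 0.8824 um

0.8824


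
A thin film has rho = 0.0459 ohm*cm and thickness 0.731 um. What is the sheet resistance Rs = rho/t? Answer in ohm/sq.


Step 1: Convert thickness to cm: t = 0.731 um = 7.3100e-05 cm
Step 2: Rs = rho / t = 0.0459 / 7.3100e-05
Step 3: Rs = 627.9 ohm/sq

627.9


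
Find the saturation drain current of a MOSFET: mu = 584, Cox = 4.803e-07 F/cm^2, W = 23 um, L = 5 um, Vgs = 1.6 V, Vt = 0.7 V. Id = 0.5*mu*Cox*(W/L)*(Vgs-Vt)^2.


Step 1: Overdrive voltage Vov = Vgs - Vt = 1.6 - 0.7 = 0.9 V
Step 2: W/L = 23/5 = 4.6
Step 3: Id = 0.5 * 584 * 4.803e-07 * 4.6 * 0.9^2
Step 4: Id = 5.23e-04 A

5.23e-04


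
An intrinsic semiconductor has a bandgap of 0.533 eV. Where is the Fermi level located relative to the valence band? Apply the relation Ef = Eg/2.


Step 1: For an intrinsic semiconductor, the Fermi level sits at midgap.
Step 2: Ef = Eg / 2 = 0.533 / 2 = 0.2665 eV

0.2665


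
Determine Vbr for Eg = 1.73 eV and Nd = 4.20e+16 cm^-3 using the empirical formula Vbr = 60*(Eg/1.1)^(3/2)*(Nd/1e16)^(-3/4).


Step 1: Eg/1.1 = 1.73/1.1 = 1.572727
Step 2: (Eg/1.1)^1.5 = 1.572727^1.5 = 1.972332
Step 3: (Nd/1e16)^(-0.75) = (4.2)^(-0.75) = 0.340850
Step 4: Vbr = 60 * 1.972332 * 0.340850 = 40.3 V

40.3


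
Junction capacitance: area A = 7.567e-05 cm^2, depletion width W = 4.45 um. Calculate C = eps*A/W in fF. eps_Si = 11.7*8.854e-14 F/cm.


Step 1: eps_Si = 11.7 * 8.854e-14 = 1.035918e-12 F/cm
Step 2: W in cm = 4.45 * 1e-4 = 4.45e-04 cm
Step 3: C = 1.035918e-12 * 7.567e-05 / 4.45e-04 = 1.761526e-13 F
Step 4: C = 176.15 fF

176.15


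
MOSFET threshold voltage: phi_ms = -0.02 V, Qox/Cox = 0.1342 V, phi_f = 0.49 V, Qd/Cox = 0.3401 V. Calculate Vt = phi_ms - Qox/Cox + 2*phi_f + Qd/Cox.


Step 1: Vt = phi_ms - Qox/Cox + 2*phi_f + Qd/Cox
Step 2: Vt = -0.02 - 0.1342 + 2*0.49 + 0.3401
Step 3: Vt = -0.02 - 0.1342 + 0.98 + 0.3401
Step 4: Vt = 1.1659 V

1.1659


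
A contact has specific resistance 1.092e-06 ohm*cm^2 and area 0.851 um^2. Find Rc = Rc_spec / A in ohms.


Step 1: Convert area to cm^2: 0.851 um^2 = 8.5100e-09 cm^2
Step 2: Rc = Rc_spec / A = 1.092e-06 / 8.5100e-09
Step 3: Rc = 1.28e+02 ohms

1.28e+02


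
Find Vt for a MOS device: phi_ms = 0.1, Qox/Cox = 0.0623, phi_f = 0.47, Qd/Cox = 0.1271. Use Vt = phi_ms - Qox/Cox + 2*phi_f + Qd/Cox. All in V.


Step 1: Vt = phi_ms - Qox/Cox + 2*phi_f + Qd/Cox
Step 2: Vt = 0.1 - 0.0623 + 2*0.47 + 0.1271
Step 3: Vt = 0.1 - 0.0623 + 0.94 + 0.1271
Step 4: Vt = 1.1048 V

1.1048


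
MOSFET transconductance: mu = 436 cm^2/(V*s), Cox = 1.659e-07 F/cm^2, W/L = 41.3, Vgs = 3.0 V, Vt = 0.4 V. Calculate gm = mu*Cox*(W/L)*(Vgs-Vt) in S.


Step 1: Vov = Vgs - Vt = 3.0 - 0.4 = 2.6 V
Step 2: gm = mu * Cox * (W/L) * Vov
Step 3: gm = 436 * 1.659e-07 * 41.3 * 2.6 = 7.77e-03 S

7.77e-03


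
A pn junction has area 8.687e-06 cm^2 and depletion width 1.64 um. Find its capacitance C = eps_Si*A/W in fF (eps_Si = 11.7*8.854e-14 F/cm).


Step 1: eps_Si = 11.7 * 8.854e-14 = 1.035918e-12 F/cm
Step 2: W in cm = 1.64 * 1e-4 = 1.64e-04 cm
Step 3: C = 1.035918e-12 * 8.687e-06 / 1.64e-04 = 5.487207e-14 F
Step 4: C = 54.87 fF

54.87


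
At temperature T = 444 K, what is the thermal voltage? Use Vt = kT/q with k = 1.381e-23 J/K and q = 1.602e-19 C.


Step 1: kT = 1.381e-23 * 444 = 6.13164e-21 J
Step 2: Vt = kT/q = 6.13164e-21 / 1.602e-19
Step 3: Vt = 0.03827 V

0.03827


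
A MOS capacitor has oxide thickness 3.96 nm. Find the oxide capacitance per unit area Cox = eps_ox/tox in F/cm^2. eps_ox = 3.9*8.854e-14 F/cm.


Step 1: eps_ox = 3.9 * 8.854e-14 = 3.45306e-13 F/cm
Step 2: tox in cm = 3.96 nm * 1e-7 = 3.9600e-07 cm
Step 3: Cox = 3.45306e-13 / 3.9600e-07 = 8.72e-07 F/cm^2

8.72e-07


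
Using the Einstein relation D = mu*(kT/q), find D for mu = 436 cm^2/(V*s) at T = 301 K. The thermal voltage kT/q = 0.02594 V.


Step 1: D = mu * (kT/q)
Step 2: D = 436 * 0.02594
Step 3: D = 11.31 cm^2/s

11.31


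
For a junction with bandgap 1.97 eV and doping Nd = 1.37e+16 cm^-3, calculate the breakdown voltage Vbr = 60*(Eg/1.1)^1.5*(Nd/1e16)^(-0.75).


Step 1: Eg/1.1 = 1.97/1.1 = 1.790909
Step 2: (Eg/1.1)^1.5 = 1.790909^1.5 = 2.396681
Step 3: (Nd/1e16)^(-0.75) = (1.37)^(-0.75) = 0.789695
Step 4: Vbr = 60 * 2.396681 * 0.789695 = 113.6 V

113.6


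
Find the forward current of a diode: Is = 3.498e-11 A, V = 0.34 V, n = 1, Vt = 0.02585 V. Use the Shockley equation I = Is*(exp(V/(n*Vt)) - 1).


Step 1: V/(n*Vt) = 0.34/(1*0.02585) = 13.1528
Step 2: exp(13.1528) = 5.1545e+05
Step 3: I = 3.498e-11 * (5.1545e+05 - 1) = 1.80e-05 A

1.80e-05


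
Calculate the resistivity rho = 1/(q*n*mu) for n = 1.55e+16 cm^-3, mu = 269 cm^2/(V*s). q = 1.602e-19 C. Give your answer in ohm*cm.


Step 1: sigma = q * n * mu = 1.602e-19 * 1.55e+16 * 269 = 6.67954e-01 S/cm
Step 2: rho = 1 / sigma = 1 / 6.67954e-01 = 1.497 ohm*cm

1.497


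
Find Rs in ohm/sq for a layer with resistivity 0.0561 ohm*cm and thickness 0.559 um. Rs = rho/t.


Step 1: Convert thickness to cm: t = 0.559 um = 5.5900e-05 cm
Step 2: Rs = rho / t = 0.0561 / 5.5900e-05
Step 3: Rs = 1003.6 ohm/sq

1003.6


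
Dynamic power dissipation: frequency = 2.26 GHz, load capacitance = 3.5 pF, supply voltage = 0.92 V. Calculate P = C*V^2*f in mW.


Step 1: V^2 = 0.92^2 = 0.8464 V^2
Step 2: P = C*V^2*f = 3.5e-12 F * 0.8464 * 2.26e9 Hz
Step 3: P = 6.695024e-03 W
Step 4: P = 6.695 mW

6.695


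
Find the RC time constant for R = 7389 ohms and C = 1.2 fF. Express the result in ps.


Step 1: tau = R * C
Step 2: tau = 7389 * 1.2 fF = 7389 * 1.2e-15 F
Step 3: tau = 8.8668e-12 s = 8.8668 ps

8.8668


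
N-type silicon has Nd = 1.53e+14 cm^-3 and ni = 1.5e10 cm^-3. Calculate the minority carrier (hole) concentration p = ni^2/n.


Step 1: Since Nd >> ni, n ≈ Nd = 1.53e+14 cm^-3
Step 2: p = ni^2 / n = (1.5e10)^2 / 1.53e+14
Step 3: p = 2.25e20 / 1.53e+14 = 1.47e+06 cm^-3

1.47e+06


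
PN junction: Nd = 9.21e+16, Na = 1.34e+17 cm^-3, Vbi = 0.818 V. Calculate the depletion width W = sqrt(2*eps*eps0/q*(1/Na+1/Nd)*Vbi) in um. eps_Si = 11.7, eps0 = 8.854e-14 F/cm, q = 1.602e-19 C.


Step 1: 1/Na + 1/Nd = 1/1.34e+17 + 1/9.21e+16 = 1.83204e-17
Step 2: 2*eps*eps0/q = 2*11.7*8.854e-14/1.602e-19 = 1.293281e+07
Step 3: W^2 = 1.293281e+07 * 1.83204e-17 * 0.818 = 1.93812e-10
Step 4: W = sqrt(1.93812e-10) = 1.392e-05 cm = 0.1392 um

0.1392


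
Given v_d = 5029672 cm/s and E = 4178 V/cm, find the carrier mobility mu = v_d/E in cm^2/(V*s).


Step 1: mu = v_d / E
Step 2: mu = 5029672 / 4178
Step 3: mu = 1203.85 cm^2/(V*s)

1203.85


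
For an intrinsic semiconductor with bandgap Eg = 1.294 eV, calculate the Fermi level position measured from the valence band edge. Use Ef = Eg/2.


Step 1: For an intrinsic semiconductor, the Fermi level sits at midgap.
Step 2: Ef = Eg / 2 = 1.294 / 2 = 0.647 eV

0.647


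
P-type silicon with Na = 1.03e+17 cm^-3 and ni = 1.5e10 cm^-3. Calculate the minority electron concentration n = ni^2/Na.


Step 1: Majority hole concentration p ≈ Na = 1.03e+17 cm^-3
Step 2: n = ni^2 / Na = (1.5e10)^2 / 1.03e+17
Step 3: n = 2.18e+03 cm^-3

2.18e+03


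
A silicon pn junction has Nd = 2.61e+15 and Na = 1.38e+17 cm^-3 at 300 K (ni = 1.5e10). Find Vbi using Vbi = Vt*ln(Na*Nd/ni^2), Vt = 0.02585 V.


Step 1: Compute Na*Nd/ni^2 = 1.38e+17 * 2.61e+15 / (1.5e10)^2 = 1.6008e+12
Step 2: ln(1.6008e+12) = 28.1015
Step 3: Vbi = 0.02585 * 28.1015 = 0.726 V

0.726


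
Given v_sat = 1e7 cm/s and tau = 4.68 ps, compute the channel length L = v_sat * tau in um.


Step 1: tau in seconds = 4.68 ps * 1e-12 = 4.6800e-12 s
Step 2: L = v_sat * tau = 1e7 * 4.6800e-12 = 4.6800e-05 cm
Step 3: L in um = 4.6800e-05 * 1e4 = 0.468 um

0.468


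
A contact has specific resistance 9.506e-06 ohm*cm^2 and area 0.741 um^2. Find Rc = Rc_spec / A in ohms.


Step 1: Convert area to cm^2: 0.741 um^2 = 7.4100e-09 cm^2
Step 2: Rc = Rc_spec / A = 9.506e-06 / 7.4100e-09
Step 3: Rc = 1.28e+03 ohms

1.28e+03


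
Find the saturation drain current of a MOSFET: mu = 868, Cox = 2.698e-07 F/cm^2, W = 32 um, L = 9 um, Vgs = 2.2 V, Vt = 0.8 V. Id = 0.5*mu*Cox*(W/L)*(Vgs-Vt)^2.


Step 1: Overdrive voltage Vov = Vgs - Vt = 2.2 - 0.8 = 1.4 V
Step 2: W/L = 32/9 = 3.55556
Step 3: Id = 0.5 * 868 * 2.698e-07 * 3.55556 * 1.4^2
Step 4: Id = 8.16e-04 A

8.16e-04


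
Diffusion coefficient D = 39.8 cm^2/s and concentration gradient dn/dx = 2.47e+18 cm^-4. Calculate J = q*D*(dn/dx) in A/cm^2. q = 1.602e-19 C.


Step 1: J = q * D * (dn/dx)
Step 2: J = 1.602e-19 * 39.8 * 2.47e+18
Step 3: J = 1.57e+01 A/cm^2

1.57e+01


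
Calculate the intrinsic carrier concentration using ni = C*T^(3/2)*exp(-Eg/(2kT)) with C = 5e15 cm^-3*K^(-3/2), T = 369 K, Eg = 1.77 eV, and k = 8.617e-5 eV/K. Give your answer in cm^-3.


Step 1: Compute kT = 8.617e-5 * 369 = 0.03179673 eV
Step 2: Exponent = -Eg/(2kT) = -1.77/(2*0.03179673) = -27.83305
Step 3: T^(3/2) = 369^1.5 = 7088.26
Step 4: ni = 5e15 * 7088.26 * exp(-27.83305) = 2.90e+07 cm^-3

2.90e+07


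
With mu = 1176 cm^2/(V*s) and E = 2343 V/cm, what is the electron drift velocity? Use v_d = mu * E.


Step 1: v_d = mu * E
Step 2: v_d = 1176 * 2343 = 2755368
Step 3: v_d = 2.76e+06 cm/s

2.76e+06


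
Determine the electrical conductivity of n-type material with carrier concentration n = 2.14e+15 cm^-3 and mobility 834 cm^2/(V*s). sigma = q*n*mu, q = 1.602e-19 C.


Step 1: sigma = q * n * mu
Step 2: sigma = 1.602e-19 * 2.14e+15 * 834
Step 3: sigma = 2.859e-01 S/cm

2.859e-01


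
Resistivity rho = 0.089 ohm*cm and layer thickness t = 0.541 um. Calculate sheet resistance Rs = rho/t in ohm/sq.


Step 1: Convert thickness to cm: t = 0.541 um = 5.4100e-05 cm
Step 2: Rs = rho / t = 0.089 / 5.4100e-05
Step 3: Rs = 1645.1 ohm/sq

1645.1


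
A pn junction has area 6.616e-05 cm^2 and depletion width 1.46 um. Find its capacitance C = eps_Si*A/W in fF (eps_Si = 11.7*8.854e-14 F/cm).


Step 1: eps_Si = 11.7 * 8.854e-14 = 1.035918e-12 F/cm
Step 2: W in cm = 1.46 * 1e-4 = 1.46e-04 cm
Step 3: C = 1.035918e-12 * 6.616e-05 / 1.46e-04 = 4.694270e-13 F
Step 4: C = 469.43 fF

469.43


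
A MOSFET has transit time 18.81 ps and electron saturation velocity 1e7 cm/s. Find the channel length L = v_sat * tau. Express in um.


Step 1: tau in seconds = 18.81 ps * 1e-12 = 1.8810e-11 s
Step 2: L = v_sat * tau = 1e7 * 1.8810e-11 = 1.8810e-04 cm
Step 3: L in um = 1.8810e-04 * 1e4 = 1.881 um

1.881


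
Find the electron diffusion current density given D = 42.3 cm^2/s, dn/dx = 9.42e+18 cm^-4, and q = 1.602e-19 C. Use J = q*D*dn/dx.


Step 1: J = q * D * (dn/dx)
Step 2: J = 1.602e-19 * 42.3 * 9.42e+18
Step 3: J = 6.38e+01 A/cm^2

6.38e+01


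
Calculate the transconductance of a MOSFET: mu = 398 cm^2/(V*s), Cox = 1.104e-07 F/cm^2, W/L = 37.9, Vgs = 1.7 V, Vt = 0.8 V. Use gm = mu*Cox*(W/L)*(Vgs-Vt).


Step 1: Vov = Vgs - Vt = 1.7 - 0.8 = 0.9 V
Step 2: gm = mu * Cox * (W/L) * Vov
Step 3: gm = 398 * 1.104e-07 * 37.9 * 0.9 = 1.50e-03 S

1.50e-03


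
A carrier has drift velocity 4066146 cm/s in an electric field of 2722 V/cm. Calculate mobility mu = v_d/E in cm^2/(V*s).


Step 1: mu = v_d / E
Step 2: mu = 4066146 / 2722
Step 3: mu = 1493.81 cm^2/(V*s)

1493.81


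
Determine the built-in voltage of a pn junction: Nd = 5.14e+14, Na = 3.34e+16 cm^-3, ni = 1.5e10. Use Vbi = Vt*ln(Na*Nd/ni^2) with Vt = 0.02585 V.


Step 1: Compute Na*Nd/ni^2 = 3.34e+16 * 5.14e+14 / (1.5e10)^2 = 7.6300e+10
Step 2: ln(7.6300e+10) = 25.0579
Step 3: Vbi = 0.02585 * 25.0579 = 0.648 V

0.648


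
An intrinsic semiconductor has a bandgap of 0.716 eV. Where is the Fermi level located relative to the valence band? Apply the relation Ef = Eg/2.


Step 1: For an intrinsic semiconductor, the Fermi level sits at midgap.
Step 2: Ef = Eg / 2 = 0.716 / 2 = 0.358 eV

0.358


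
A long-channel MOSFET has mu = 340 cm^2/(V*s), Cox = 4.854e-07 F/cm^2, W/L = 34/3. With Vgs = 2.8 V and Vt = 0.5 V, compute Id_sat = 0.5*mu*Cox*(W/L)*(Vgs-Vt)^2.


Step 1: Overdrive voltage Vov = Vgs - Vt = 2.8 - 0.5 = 2.3 V
Step 2: W/L = 34/3 = 11.3333
Step 3: Id = 0.5 * 340 * 4.854e-07 * 11.3333 * 2.3^2
Step 4: Id = 4.95e-03 A

4.95e-03


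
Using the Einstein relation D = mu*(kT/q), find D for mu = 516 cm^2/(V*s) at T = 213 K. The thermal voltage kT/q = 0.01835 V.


Step 1: D = mu * (kT/q)
Step 2: D = 516 * 0.01835
Step 3: D = 9.47 cm^2/s

9.47


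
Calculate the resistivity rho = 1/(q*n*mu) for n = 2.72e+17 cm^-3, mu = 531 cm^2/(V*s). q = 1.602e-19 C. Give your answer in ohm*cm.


Step 1: sigma = q * n * mu = 1.602e-19 * 2.72e+17 * 531 = 2.31380e+01 S/cm
Step 2: rho = 1 / sigma = 1 / 2.31380e+01 = 0.04322 ohm*cm

0.04322


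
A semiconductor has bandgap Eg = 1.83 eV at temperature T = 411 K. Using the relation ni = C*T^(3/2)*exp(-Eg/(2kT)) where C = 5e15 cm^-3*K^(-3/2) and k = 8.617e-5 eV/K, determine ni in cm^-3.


Step 1: Compute kT = 8.617e-5 * 411 = 0.03541587 eV
Step 2: Exponent = -Eg/(2kT) = -1.83/(2*0.03541587) = -25.83588
Step 3: T^(3/2) = 411^1.5 = 8332.26
Step 4: ni = 5e15 * 8332.26 * exp(-25.83588) = 2.51e+08 cm^-3

2.51e+08


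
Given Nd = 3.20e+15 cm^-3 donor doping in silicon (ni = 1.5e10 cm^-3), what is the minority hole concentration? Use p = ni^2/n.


Step 1: Since Nd >> ni, n ≈ Nd = 3.20e+15 cm^-3
Step 2: p = ni^2 / n = (1.5e10)^2 / 3.20e+15
Step 3: p = 2.25e20 / 3.20e+15 = 7.03e+04 cm^-3

7.03e+04


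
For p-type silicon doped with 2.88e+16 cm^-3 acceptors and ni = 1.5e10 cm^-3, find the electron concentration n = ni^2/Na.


Step 1: Majority hole concentration p ≈ Na = 2.88e+16 cm^-3
Step 2: n = ni^2 / Na = (1.5e10)^2 / 2.88e+16
Step 3: n = 7.81e+03 cm^-3

7.81e+03


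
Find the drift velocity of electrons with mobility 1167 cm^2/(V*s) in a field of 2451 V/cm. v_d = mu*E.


Step 1: v_d = mu * E
Step 2: v_d = 1167 * 2451 = 2860317
Step 3: v_d = 2.86e+06 cm/s

2.86e+06


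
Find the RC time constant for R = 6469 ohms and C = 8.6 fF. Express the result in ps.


Step 1: tau = R * C
Step 2: tau = 6469 * 8.6 fF = 6469 * 8.6e-15 F
Step 3: tau = 5.56334e-11 s = 55.6334 ps

55.6334


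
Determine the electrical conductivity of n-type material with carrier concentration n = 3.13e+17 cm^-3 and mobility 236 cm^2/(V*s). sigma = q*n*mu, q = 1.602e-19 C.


Step 1: sigma = q * n * mu
Step 2: sigma = 1.602e-19 * 3.13e+17 * 236
Step 3: sigma = 1.183e+01 S/cm

1.183e+01


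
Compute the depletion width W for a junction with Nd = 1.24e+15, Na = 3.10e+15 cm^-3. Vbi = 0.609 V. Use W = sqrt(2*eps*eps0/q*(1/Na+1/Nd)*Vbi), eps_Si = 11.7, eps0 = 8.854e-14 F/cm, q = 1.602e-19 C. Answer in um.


Step 1: 1/Na + 1/Nd = 1/3.10e+15 + 1/1.24e+15 = 1.12903e-15
Step 2: 2*eps*eps0/q = 2*11.7*8.854e-14/1.602e-19 = 1.293281e+07
Step 3: W^2 = 1.293281e+07 * 1.12903e-15 * 0.609 = 8.89233e-09
Step 4: W = sqrt(8.89233e-09) = 9.430e-05 cm = 0.943 um

0.943


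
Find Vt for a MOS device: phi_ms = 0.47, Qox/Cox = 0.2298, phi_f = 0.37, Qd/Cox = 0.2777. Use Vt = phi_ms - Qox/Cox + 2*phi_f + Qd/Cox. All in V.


Step 1: Vt = phi_ms - Qox/Cox + 2*phi_f + Qd/Cox
Step 2: Vt = 0.47 - 0.2298 + 2*0.37 + 0.2777
Step 3: Vt = 0.47 - 0.2298 + 0.74 + 0.2777
Step 4: Vt = 1.2579 V

1.2579


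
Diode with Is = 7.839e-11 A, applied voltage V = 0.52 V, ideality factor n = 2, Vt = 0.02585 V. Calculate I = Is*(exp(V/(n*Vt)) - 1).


Step 1: V/(n*Vt) = 0.52/(2*0.02585) = 10.0580
Step 2: exp(10.0580) = 2.3342e+04
Step 3: I = 7.839e-11 * (2.3342e+04 - 1) = 1.83e-06 A

1.83e-06


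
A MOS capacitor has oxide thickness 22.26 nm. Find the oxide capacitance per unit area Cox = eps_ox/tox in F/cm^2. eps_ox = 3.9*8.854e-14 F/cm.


Step 1: eps_ox = 3.9 * 8.854e-14 = 3.45306e-13 F/cm
Step 2: tox in cm = 22.26 nm * 1e-7 = 2.2260e-06 cm
Step 3: Cox = 3.45306e-13 / 2.2260e-06 = 1.55e-07 F/cm^2

1.55e-07


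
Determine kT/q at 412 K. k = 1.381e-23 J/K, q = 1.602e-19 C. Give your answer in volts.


Step 1: kT = 1.381e-23 * 412 = 5.68972e-21 J
Step 2: Vt = kT/q = 5.68972e-21 / 1.602e-19
Step 3: Vt = 0.03552 V

0.03552


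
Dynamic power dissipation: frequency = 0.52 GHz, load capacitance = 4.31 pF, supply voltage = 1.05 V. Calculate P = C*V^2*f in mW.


Step 1: V^2 = 1.05^2 = 1.1025 V^2
Step 2: P = C*V^2*f = 4.31e-12 F * 1.1025 * 0.52e9 Hz
Step 3: P = 2.470923e-03 W
Step 4: P = 2.471 mW

2.471


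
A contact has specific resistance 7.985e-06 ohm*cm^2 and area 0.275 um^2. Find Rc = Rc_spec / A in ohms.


Step 1: Convert area to cm^2: 0.275 um^2 = 2.7500e-09 cm^2
Step 2: Rc = Rc_spec / A = 7.985e-06 / 2.7500e-09
Step 3: Rc = 2.90e+03 ohms

2.90e+03


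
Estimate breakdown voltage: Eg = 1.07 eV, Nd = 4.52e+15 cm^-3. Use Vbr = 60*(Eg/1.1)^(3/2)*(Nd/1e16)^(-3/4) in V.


Step 1: Eg/1.1 = 1.07/1.1 = 0.972727
Step 2: (Eg/1.1)^1.5 = 0.972727^1.5 = 0.959371
Step 3: (Nd/1e16)^(-0.75) = (0.452)^(-0.75) = 1.814037
Step 4: Vbr = 60 * 0.959371 * 1.814037 = 104.4 V

104.4


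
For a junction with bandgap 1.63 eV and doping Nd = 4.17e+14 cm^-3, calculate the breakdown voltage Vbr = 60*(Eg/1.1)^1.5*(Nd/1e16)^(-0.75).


Step 1: Eg/1.1 = 1.63/1.1 = 1.481818
Step 2: (Eg/1.1)^1.5 = 1.481818^1.5 = 1.803816
Step 3: (Nd/1e16)^(-0.75) = (0.0417)^(-0.75) = 10.836723
Step 4: Vbr = 60 * 1.803816 * 10.836723 = 1172.8 V

1172.8


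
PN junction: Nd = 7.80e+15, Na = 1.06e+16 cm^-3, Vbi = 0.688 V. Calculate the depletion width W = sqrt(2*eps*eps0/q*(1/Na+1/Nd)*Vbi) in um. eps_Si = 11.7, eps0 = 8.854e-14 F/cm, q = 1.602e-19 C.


Step 1: 1/Na + 1/Nd = 1/1.06e+16 + 1/7.80e+15 = 2.22545e-16
Step 2: 2*eps*eps0/q = 2*11.7*8.854e-14/1.602e-19 = 1.293281e+07
Step 3: W^2 = 1.293281e+07 * 2.22545e-16 * 0.688 = 1.98015e-09
Step 4: W = sqrt(1.98015e-09) = 4.450e-05 cm = 0.445 um

0.445


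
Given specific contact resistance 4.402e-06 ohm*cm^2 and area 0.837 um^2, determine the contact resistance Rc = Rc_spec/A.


Step 1: Convert area to cm^2: 0.837 um^2 = 8.3700e-09 cm^2
Step 2: Rc = Rc_spec / A = 4.402e-06 / 8.3700e-09
Step 3: Rc = 5.26e+02 ohms

5.26e+02


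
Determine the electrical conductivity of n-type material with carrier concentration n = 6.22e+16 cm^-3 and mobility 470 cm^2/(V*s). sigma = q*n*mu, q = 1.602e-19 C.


Step 1: sigma = q * n * mu
Step 2: sigma = 1.602e-19 * 6.22e+16 * 470
Step 3: sigma = 4.683e+00 S/cm

4.683e+00


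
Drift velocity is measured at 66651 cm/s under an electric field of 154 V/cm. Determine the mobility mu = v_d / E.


Step 1: mu = v_d / E
Step 2: mu = 66651 / 154
Step 3: mu = 432.8 cm^2/(V*s)

432.8


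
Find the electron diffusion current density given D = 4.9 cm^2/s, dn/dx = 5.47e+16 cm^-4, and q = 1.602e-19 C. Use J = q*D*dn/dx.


Step 1: J = q * D * (dn/dx)
Step 2: J = 1.602e-19 * 4.9 * 5.47e+16
Step 3: J = 4.29e-02 A/cm^2

4.29e-02


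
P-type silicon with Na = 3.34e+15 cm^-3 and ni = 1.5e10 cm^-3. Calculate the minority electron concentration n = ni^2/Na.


Step 1: Majority hole concentration p ≈ Na = 3.34e+15 cm^-3
Step 2: n = ni^2 / Na = (1.5e10)^2 / 3.34e+15
Step 3: n = 6.74e+04 cm^-3

6.74e+04


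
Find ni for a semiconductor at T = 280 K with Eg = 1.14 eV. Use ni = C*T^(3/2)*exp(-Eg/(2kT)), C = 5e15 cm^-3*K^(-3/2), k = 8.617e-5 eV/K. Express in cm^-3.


Step 1: Compute kT = 8.617e-5 * 280 = 0.0241276 eV
Step 2: Exponent = -Eg/(2kT) = -1.14/(2*0.0241276) = -23.62440
Step 3: T^(3/2) = 280^1.5 = 4685.30
Step 4: ni = 5e15 * 4685.30 * exp(-23.62440) = 1.29e+09 cm^-3

1.29e+09


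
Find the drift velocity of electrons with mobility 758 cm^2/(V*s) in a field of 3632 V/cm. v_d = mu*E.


Step 1: v_d = mu * E
Step 2: v_d = 758 * 3632 = 2753056
Step 3: v_d = 2.75e+06 cm/s

2.75e+06


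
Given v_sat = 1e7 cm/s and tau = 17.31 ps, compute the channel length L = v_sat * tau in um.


Step 1: tau in seconds = 17.31 ps * 1e-12 = 1.7310e-11 s
Step 2: L = v_sat * tau = 1e7 * 1.7310e-11 = 1.7310e-04 cm
Step 3: L in um = 1.7310e-04 * 1e4 = 1.731 um

1.731


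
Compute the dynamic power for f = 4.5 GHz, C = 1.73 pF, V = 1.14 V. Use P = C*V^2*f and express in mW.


Step 1: V^2 = 1.14^2 = 1.2996 V^2
Step 2: P = C*V^2*f = 1.73e-12 F * 1.2996 * 4.5e9 Hz
Step 3: P = 1.0117386e-02 W
Step 4: P = 10.117 mW

10.117


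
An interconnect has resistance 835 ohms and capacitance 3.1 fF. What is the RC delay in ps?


Step 1: tau = R * C
Step 2: tau = 835 * 3.1 fF = 835 * 3.1e-15 F
Step 3: tau = 2.5885e-12 s = 2.5885 ps

2.5885


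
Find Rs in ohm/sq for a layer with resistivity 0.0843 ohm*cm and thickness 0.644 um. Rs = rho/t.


Step 1: Convert thickness to cm: t = 0.644 um = 6.4400e-05 cm
Step 2: Rs = rho / t = 0.0843 / 6.4400e-05
Step 3: Rs = 1309.0 ohm/sq

1309.0


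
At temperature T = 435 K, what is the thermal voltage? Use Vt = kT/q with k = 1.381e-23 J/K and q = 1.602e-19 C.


Step 1: kT = 1.381e-23 * 435 = 6.00735e-21 J
Step 2: Vt = kT/q = 6.00735e-21 / 1.602e-19
Step 3: Vt = 0.0375 V

0.0375


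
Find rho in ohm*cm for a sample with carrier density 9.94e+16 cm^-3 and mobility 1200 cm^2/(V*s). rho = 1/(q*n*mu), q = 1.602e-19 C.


Step 1: sigma = q * n * mu = 1.602e-19 * 9.94e+16 * 1200 = 1.91087e+01 S/cm
Step 2: rho = 1 / sigma = 1 / 1.91087e+01 = 0.05233 ohm*cm

0.05233


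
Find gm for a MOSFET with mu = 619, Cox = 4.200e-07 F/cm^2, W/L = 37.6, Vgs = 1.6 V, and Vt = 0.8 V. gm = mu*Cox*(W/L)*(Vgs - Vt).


Step 1: Vov = Vgs - Vt = 1.6 - 0.8 = 0.8 V
Step 2: gm = mu * Cox * (W/L) * Vov
Step 3: gm = 619 * 4.200e-07 * 37.6 * 0.8 = 7.82e-03 S

7.82e-03


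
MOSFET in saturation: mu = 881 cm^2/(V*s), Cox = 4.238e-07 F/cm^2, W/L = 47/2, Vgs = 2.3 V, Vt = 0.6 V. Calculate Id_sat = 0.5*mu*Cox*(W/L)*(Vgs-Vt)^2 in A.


Step 1: Overdrive voltage Vov = Vgs - Vt = 2.3 - 0.6 = 1.7 V
Step 2: W/L = 47/2 = 23.5
Step 3: Id = 0.5 * 881 * 4.238e-07 * 23.5 * 1.7^2
Step 4: Id = 1.27e-02 A

1.27e-02


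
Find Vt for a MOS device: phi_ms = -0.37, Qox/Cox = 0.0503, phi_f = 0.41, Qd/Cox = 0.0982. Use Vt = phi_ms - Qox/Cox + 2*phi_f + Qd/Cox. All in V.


Step 1: Vt = phi_ms - Qox/Cox + 2*phi_f + Qd/Cox
Step 2: Vt = -0.37 - 0.0503 + 2*0.41 + 0.0982
Step 3: Vt = -0.37 - 0.0503 + 0.82 + 0.0982
Step 4: Vt = 0.4979 V

0.4979


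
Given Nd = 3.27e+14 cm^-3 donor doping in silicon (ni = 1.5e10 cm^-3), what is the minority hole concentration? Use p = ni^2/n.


Step 1: Since Nd >> ni, n ≈ Nd = 3.27e+14 cm^-3
Step 2: p = ni^2 / n = (1.5e10)^2 / 3.27e+14
Step 3: p = 2.25e20 / 3.27e+14 = 6.88e+05 cm^-3

6.88e+05


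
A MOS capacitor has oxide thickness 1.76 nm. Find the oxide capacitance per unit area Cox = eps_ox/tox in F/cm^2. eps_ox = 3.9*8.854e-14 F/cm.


Step 1: eps_ox = 3.9 * 8.854e-14 = 3.45306e-13 F/cm
Step 2: tox in cm = 1.76 nm * 1e-7 = 1.7600e-07 cm
Step 3: Cox = 3.45306e-13 / 1.7600e-07 = 1.96e-06 F/cm^2

1.96e-06


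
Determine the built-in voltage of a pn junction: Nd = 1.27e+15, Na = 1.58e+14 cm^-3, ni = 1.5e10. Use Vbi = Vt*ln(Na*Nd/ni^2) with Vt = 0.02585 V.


Step 1: Compute Na*Nd/ni^2 = 1.58e+14 * 1.27e+15 / (1.5e10)^2 = 8.9182e+08
Step 2: ln(8.9182e+08) = 20.6088
Step 3: Vbi = 0.02585 * 20.6088 = 0.533 V

0.533


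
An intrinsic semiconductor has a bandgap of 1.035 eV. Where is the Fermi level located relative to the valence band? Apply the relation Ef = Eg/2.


Step 1: For an intrinsic semiconductor, the Fermi level sits at midgap.
Step 2: Ef = Eg / 2 = 1.035 / 2 = 0.5175 eV

0.5175


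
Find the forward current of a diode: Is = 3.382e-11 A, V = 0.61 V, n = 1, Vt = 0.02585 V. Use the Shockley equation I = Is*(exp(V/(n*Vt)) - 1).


Step 1: V/(n*Vt) = 0.61/(1*0.02585) = 23.5977
Step 2: exp(23.5977) = 1.7715e+10
Step 3: I = 3.382e-11 * (1.7715e+10 - 1) = 5.99e-01 A

5.99e-01


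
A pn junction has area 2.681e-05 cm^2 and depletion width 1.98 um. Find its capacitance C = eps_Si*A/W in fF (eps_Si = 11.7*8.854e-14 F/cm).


Step 1: eps_Si = 11.7 * 8.854e-14 = 1.035918e-12 F/cm
Step 2: W in cm = 1.98 * 1e-4 = 1.98e-04 cm
Step 3: C = 1.035918e-12 * 2.681e-05 / 1.98e-04 = 1.402675e-13 F
Step 4: C = 140.27 fF

140.27


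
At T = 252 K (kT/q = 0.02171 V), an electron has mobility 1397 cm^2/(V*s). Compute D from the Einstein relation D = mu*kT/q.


Step 1: D = mu * (kT/q)
Step 2: D = 1397 * 0.02171
Step 3: D = 30.33 cm^2/s

30.33


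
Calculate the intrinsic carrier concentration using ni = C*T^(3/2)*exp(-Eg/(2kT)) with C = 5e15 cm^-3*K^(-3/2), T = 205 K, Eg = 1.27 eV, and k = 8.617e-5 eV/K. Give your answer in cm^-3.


Step 1: Compute kT = 8.617e-5 * 205 = 0.01766485 eV
Step 2: Exponent = -Eg/(2kT) = -1.27/(2*0.01766485) = -35.94709
Step 3: T^(3/2) = 205^1.5 = 2935.15
Step 4: ni = 5e15 * 2935.15 * exp(-35.94709) = 3.59e+03 cm^-3

3.59e+03


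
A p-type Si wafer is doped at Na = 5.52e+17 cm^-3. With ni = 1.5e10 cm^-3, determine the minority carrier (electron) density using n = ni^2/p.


Step 1: Majority hole concentration p ≈ Na = 5.52e+17 cm^-3
Step 2: n = ni^2 / Na = (1.5e10)^2 / 5.52e+17
Step 3: n = 4.08e+02 cm^-3

4.08e+02


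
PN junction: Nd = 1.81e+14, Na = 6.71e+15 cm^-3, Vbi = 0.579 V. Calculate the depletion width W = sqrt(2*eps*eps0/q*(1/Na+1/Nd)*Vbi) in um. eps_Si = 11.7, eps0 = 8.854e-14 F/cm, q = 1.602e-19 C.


Step 1: 1/Na + 1/Nd = 1/6.71e+15 + 1/1.81e+14 = 5.67389e-15
Step 2: 2*eps*eps0/q = 2*11.7*8.854e-14/1.602e-19 = 1.293281e+07
Step 3: W^2 = 1.293281e+07 * 5.67389e-15 * 0.579 = 4.24866e-08
Step 4: W = sqrt(4.24866e-08) = 2.061e-04 cm = 2.061 um

2.061


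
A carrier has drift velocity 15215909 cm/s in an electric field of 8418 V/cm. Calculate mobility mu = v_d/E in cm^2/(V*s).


Step 1: mu = v_d / E
Step 2: mu = 15215909 / 8418
Step 3: mu = 1807.54 cm^2/(V*s)

1807.54


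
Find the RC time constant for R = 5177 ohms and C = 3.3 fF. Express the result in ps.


Step 1: tau = R * C
Step 2: tau = 5177 * 3.3 fF = 5177 * 3.3e-15 F
Step 3: tau = 1.70841e-11 s = 17.0841 ps

17.0841


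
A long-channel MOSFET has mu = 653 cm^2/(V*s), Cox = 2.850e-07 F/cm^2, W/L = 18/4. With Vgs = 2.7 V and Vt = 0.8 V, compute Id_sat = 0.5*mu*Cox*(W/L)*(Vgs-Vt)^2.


Step 1: Overdrive voltage Vov = Vgs - Vt = 2.7 - 0.8 = 1.9 V
Step 2: W/L = 18/4 = 4.5
Step 3: Id = 0.5 * 653 * 2.850e-07 * 4.5 * 1.9^2
Step 4: Id = 1.51e-03 A

1.51e-03


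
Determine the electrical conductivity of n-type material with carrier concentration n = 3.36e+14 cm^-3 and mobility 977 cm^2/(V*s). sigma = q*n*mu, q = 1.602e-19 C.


Step 1: sigma = q * n * mu
Step 2: sigma = 1.602e-19 * 3.36e+14 * 977
Step 3: sigma = 5.259e-02 S/cm

5.259e-02


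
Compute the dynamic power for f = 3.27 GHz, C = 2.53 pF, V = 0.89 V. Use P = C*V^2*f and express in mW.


Step 1: V^2 = 0.89^2 = 0.7921 V^2
Step 2: P = C*V^2*f = 2.53e-12 F * 0.7921 * 3.27e9 Hz
Step 3: P = 6.55312251e-03 W
Step 4: P = 6.553 mW

6.553


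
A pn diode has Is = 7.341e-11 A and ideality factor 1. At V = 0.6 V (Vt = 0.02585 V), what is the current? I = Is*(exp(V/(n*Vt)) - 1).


Step 1: V/(n*Vt) = 0.6/(1*0.02585) = 23.2108
Step 2: exp(23.2108) = 1.2032e+10
Step 3: I = 7.341e-11 * (1.2032e+10 - 1) = 8.83e-01 A

8.83e-01


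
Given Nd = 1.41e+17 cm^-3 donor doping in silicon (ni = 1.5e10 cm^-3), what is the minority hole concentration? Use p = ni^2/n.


Step 1: Since Nd >> ni, n ≈ Nd = 1.41e+17 cm^-3
Step 2: p = ni^2 / n = (1.5e10)^2 / 1.41e+17
Step 3: p = 2.25e20 / 1.41e+17 = 1.60e+03 cm^-3

1.60e+03


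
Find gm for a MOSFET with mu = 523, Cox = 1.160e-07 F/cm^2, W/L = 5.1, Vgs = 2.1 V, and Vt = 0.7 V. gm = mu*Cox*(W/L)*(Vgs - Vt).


Step 1: Vov = Vgs - Vt = 2.1 - 0.7 = 1.4 V
Step 2: gm = mu * Cox * (W/L) * Vov
Step 3: gm = 523 * 1.160e-07 * 5.1 * 1.4 = 4.33e-04 S

4.33e-04


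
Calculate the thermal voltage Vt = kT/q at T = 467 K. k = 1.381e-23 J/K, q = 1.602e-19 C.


Step 1: kT = 1.381e-23 * 467 = 6.44927e-21 J
Step 2: Vt = kT/q = 6.44927e-21 / 1.602e-19
Step 3: Vt = 0.04026 V

0.04026


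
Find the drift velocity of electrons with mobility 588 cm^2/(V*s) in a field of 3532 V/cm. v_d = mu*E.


Step 1: v_d = mu * E
Step 2: v_d = 588 * 3532 = 2076816
Step 3: v_d = 2.08e+06 cm/s

2.08e+06


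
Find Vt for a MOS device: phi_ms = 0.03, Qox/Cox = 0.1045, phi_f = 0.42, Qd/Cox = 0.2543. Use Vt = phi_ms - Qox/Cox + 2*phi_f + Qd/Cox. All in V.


Step 1: Vt = phi_ms - Qox/Cox + 2*phi_f + Qd/Cox
Step 2: Vt = 0.03 - 0.1045 + 2*0.42 + 0.2543
Step 3: Vt = 0.03 - 0.1045 + 0.84 + 0.2543
Step 4: Vt = 1.0198 V

1.0198


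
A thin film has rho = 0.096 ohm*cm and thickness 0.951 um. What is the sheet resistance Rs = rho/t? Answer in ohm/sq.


Step 1: Convert thickness to cm: t = 0.951 um = 9.5100e-05 cm
Step 2: Rs = rho / t = 0.096 / 9.5100e-05
Step 3: Rs = 1009.5 ohm/sq

1009.5


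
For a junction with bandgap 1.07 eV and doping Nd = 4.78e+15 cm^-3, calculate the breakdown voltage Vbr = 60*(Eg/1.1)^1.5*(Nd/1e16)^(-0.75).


Step 1: Eg/1.1 = 1.07/1.1 = 0.972727
Step 2: (Eg/1.1)^1.5 = 0.972727^1.5 = 0.959371
Step 3: (Nd/1e16)^(-0.75) = (0.478)^(-0.75) = 1.739519
Step 4: Vbr = 60 * 0.959371 * 1.739519 = 100.1 V

100.1


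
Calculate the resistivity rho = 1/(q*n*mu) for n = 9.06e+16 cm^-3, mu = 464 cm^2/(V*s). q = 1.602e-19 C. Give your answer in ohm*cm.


Step 1: sigma = q * n * mu = 1.602e-19 * 9.06e+16 * 464 = 6.73455e+00 S/cm
Step 2: rho = 1 / sigma = 1 / 6.73455e+00 = 0.1485 ohm*cm

0.1485


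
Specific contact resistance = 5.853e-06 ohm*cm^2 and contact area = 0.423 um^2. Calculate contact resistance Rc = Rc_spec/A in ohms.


Step 1: Convert area to cm^2: 0.423 um^2 = 4.2300e-09 cm^2
Step 2: Rc = Rc_spec / A = 5.853e-06 / 4.2300e-09
Step 3: Rc = 1.38e+03 ohms

1.38e+03


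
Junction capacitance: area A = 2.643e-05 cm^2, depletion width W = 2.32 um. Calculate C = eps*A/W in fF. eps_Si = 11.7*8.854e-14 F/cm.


Step 1: eps_Si = 11.7 * 8.854e-14 = 1.035918e-12 F/cm
Step 2: W in cm = 2.32 * 1e-4 = 2.32e-04 cm
Step 3: C = 1.035918e-12 * 2.643e-05 / 2.32e-04 = 1.180143e-13 F
Step 4: C = 118.01 fF

118.01


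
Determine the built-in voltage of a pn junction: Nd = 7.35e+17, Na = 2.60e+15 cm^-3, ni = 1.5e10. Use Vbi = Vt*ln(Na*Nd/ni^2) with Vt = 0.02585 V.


Step 1: Compute Na*Nd/ni^2 = 2.60e+15 * 7.35e+17 / (1.5e10)^2 = 8.4933e+12
Step 2: ln(8.4933e+12) = 29.7703
Step 3: Vbi = 0.02585 * 29.7703 = 0.77 V

0.77


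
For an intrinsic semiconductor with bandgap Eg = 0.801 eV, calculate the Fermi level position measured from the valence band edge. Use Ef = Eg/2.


Step 1: For an intrinsic semiconductor, the Fermi level sits at midgap.
Step 2: Ef = Eg / 2 = 0.801 / 2 = 0.4005 eV

0.4005


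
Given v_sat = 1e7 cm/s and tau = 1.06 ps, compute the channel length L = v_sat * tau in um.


Step 1: tau in seconds = 1.06 ps * 1e-12 = 1.0600e-12 s
Step 2: L = v_sat * tau = 1e7 * 1.0600e-12 = 1.0600e-05 cm
Step 3: L in um = 1.0600e-05 * 1e4 = 0.106 um

0.106


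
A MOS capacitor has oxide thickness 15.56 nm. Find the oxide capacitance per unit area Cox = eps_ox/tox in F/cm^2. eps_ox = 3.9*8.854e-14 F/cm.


Step 1: eps_ox = 3.9 * 8.854e-14 = 3.45306e-13 F/cm
Step 2: tox in cm = 15.56 nm * 1e-7 = 1.5560e-06 cm
Step 3: Cox = 3.45306e-13 / 1.5560e-06 = 2.22e-07 F/cm^2

2.22e-07


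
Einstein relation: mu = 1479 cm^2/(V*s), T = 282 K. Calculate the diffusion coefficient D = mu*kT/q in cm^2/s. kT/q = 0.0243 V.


Step 1: D = mu * (kT/q)
Step 2: D = 1479 * 0.0243
Step 3: D = 35.94 cm^2/s

35.94


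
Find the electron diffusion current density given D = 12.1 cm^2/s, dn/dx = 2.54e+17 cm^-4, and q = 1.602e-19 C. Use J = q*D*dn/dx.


Step 1: J = q * D * (dn/dx)
Step 2: J = 1.602e-19 * 12.1 * 2.54e+17
Step 3: J = 4.92e-01 A/cm^2

4.92e-01


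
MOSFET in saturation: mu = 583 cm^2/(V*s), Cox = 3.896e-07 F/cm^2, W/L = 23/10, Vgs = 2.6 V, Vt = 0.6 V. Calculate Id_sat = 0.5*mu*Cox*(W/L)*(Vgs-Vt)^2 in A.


Step 1: Overdrive voltage Vov = Vgs - Vt = 2.6 - 0.6 = 2.0 V
Step 2: W/L = 23/10 = 2.3
Step 3: Id = 0.5 * 583 * 3.896e-07 * 2.3 * 2.0^2
Step 4: Id = 1.04e-03 A

1.04e-03


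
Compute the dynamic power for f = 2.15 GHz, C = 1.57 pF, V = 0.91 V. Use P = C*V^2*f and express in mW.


Step 1: V^2 = 0.91^2 = 0.8281 V^2
Step 2: P = C*V^2*f = 1.57e-12 F * 0.8281 * 2.15e9 Hz
Step 3: P = 2.79525155e-03 W
Step 4: P = 2.795 mW

2.795


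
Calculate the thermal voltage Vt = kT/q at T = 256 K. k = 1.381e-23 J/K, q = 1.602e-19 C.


Step 1: kT = 1.381e-23 * 256 = 3.53536e-21 J
Step 2: Vt = kT/q = 3.53536e-21 / 1.602e-19
Step 3: Vt = 0.02207 V

0.02207


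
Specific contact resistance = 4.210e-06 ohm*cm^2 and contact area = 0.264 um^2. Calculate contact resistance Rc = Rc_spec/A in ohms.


Step 1: Convert area to cm^2: 0.264 um^2 = 2.6400e-09 cm^2
Step 2: Rc = Rc_spec / A = 4.210e-06 / 2.6400e-09
Step 3: Rc = 1.59e+03 ohms

1.59e+03


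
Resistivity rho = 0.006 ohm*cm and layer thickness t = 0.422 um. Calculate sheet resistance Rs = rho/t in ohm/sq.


Step 1: Convert thickness to cm: t = 0.422 um = 4.2200e-05 cm
Step 2: Rs = rho / t = 0.006 / 4.2200e-05
Step 3: Rs = 142.2 ohm/sq

142.2


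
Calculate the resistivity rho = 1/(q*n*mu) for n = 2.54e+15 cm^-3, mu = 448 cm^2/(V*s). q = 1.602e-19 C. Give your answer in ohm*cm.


Step 1: sigma = q * n * mu = 1.602e-19 * 2.54e+15 * 448 = 1.82295e-01 S/cm
Step 2: rho = 1 / sigma = 1 / 1.82295e-01 = 5.486 ohm*cm

5.486


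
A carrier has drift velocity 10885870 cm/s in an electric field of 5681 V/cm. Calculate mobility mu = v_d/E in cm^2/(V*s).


Step 1: mu = v_d / E
Step 2: mu = 10885870 / 5681
Step 3: mu = 1916.19 cm^2/(V*s)

1916.19


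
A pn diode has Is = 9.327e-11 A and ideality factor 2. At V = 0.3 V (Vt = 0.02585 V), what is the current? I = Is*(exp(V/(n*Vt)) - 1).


Step 1: V/(n*Vt) = 0.3/(2*0.02585) = 5.8027
Step 2: exp(5.8027) = 3.3119e+02
Step 3: I = 9.327e-11 * (3.3119e+02 - 1) = 3.08e-08 A

3.08e-08


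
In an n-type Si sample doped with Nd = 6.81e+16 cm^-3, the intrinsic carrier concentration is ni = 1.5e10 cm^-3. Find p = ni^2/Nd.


Step 1: Since Nd >> ni, n ≈ Nd = 6.81e+16 cm^-3
Step 2: p = ni^2 / n = (1.5e10)^2 / 6.81e+16
Step 3: p = 2.25e20 / 6.81e+16 = 3.30e+03 cm^-3

3.30e+03


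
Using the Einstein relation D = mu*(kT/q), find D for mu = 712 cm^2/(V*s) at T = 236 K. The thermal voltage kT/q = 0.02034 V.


Step 1: D = mu * (kT/q)
Step 2: D = 712 * 0.02034
Step 3: D = 14.48 cm^2/s

14.48


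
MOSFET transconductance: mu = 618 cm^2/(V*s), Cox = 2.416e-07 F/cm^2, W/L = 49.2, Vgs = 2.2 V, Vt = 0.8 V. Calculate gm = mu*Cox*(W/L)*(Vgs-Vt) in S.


Step 1: Vov = Vgs - Vt = 2.2 - 0.8 = 1.4 V
Step 2: gm = mu * Cox * (W/L) * Vov
Step 3: gm = 618 * 2.416e-07 * 49.2 * 1.4 = 1.03e-02 S

1.03e-02


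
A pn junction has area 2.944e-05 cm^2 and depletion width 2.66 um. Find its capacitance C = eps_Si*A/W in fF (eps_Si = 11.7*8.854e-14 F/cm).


Step 1: eps_Si = 11.7 * 8.854e-14 = 1.035918e-12 F/cm
Step 2: W in cm = 2.66 * 1e-4 = 2.66e-04 cm
Step 3: C = 1.035918e-12 * 2.944e-05 / 2.66e-04 = 1.146520e-13 F
Step 4: C = 114.65 fF

114.65


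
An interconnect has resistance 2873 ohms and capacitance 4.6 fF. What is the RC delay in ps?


Step 1: tau = R * C
Step 2: tau = 2873 * 4.6 fF = 2873 * 4.6e-15 F
Step 3: tau = 1.32158e-11 s = 13.2158 ps

13.2158


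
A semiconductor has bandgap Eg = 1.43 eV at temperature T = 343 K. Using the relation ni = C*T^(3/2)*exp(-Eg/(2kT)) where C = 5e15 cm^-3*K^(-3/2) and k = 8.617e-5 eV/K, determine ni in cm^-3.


Step 1: Compute kT = 8.617e-5 * 343 = 0.02955631 eV
Step 2: Exponent = -Eg/(2kT) = -1.43/(2*0.02955631) = -24.19111
Step 3: T^(3/2) = 343^1.5 = 6352.45
Step 4: ni = 5e15 * 6352.45 * exp(-24.19111) = 9.90e+08 cm^-3

9.90e+08


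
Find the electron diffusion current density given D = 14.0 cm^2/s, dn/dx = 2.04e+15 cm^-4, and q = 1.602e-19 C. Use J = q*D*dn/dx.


Step 1: J = q * D * (dn/dx)
Step 2: J = 1.602e-19 * 14.0 * 2.04e+15
Step 3: J = 4.58e-03 A/cm^2

4.58e-03


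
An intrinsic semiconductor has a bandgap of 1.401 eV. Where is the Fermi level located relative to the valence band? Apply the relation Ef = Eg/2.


Step 1: For an intrinsic semiconductor, the Fermi level sits at midgap.
Step 2: Ef = Eg / 2 = 1.401 / 2 = 0.7005 eV

0.7005
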